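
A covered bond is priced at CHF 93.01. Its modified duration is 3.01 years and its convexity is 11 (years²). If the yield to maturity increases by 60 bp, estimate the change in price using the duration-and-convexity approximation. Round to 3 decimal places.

Duration effect: -D_mod·Δy = -3.01 × (+0.006) = -0.018060
Convexity effect: ½·C·(Δy)² = 0.5 × 11 × (0.006)² = +0.0001980
ΔP/P ≈ -0.018060 + 0.0001980 = -0.017862
ΔP ≈ 93.01 × (-0.017862) = -1.66134462.

-CHF 1.661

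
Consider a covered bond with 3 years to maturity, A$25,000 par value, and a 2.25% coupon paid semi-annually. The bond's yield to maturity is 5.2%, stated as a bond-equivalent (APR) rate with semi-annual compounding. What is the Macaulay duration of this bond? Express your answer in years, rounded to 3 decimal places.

2.913 years

Periodic yield y = 0.026. Discount each cash flow and weight by its period:
  t   CF        PV=CF/(1+0.026)^t    t·PV
  1       281.25       274.1228       274.1228
  2       281.25       267.1762       534.3525
  3       281.25       260.4057       781.2170
  4       281.25       253.8067     1,015.2268
  5       281.25       247.3750     1,236.8748
  6    25,281.25    21,672.7678   130,036.6070
  Σ                 22,975.6542   133,878.4009
Price P = Σ PV = 22,975.6542.
Macaulay duration = Σ(t·PV) / P = 133,878.4009 / 22,975.6542 = 5.82697 half-year periods.
In years: 5.82697 / 2 = 2.91348 years.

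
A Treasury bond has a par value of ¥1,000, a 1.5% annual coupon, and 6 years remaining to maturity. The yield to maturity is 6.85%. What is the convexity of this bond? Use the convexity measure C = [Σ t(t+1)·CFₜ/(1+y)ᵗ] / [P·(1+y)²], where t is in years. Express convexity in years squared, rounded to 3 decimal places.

34.685

With y = 0.0685:
  t   CF        PV=CF/(1+0.0685)^t    t·PV        t(t+1)·PV
  1        15.00        14.0384        14.0384          28.0767
  2        15.00        13.1384        26.2768          78.8304
  3        15.00        12.2961        36.8883         147.5533
  4        15.00        11.5078        46.0313         230.1564
  5        15.00        10.7701        53.8504         323.1022
  6     1,015.00       682.0542     4,092.3252      28,646.2761
  Σ                    743.8050     4,269.4103      29,453.9951
P = 743.8050.
Convexity = Σ t(t+1)·PV / [P·(1+y)²] = 29,453.9951 / (743.8050 × 1.141692) = 34.68455.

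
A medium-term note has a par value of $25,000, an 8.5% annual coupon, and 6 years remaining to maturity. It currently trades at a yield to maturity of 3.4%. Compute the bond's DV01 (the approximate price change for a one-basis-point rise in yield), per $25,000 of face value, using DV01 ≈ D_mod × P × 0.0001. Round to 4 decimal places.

$15.6083

Periodic yield y = 0.034.
  t   CF        PV=CF/(1+0.034)^t    t·PV
  1     2,125.00     2,055.1257     2,055.1257
  2     2,125.00     1,987.5491     3,975.0981
  3     2,125.00     1,922.1944     5,766.5833
  4     2,125.00     1,858.9888     7,435.9553
  5     2,125.00     1,797.8615     8,989.3077
  6    27,125.00    22,194.5587   133,167.3522
  Σ                 31,816.2783   161,389.4224
P = 31,816.2783; D_Mac = 5.07254 yrs; D_mod = 4.90575 yrs.
DV01 ≈ 4.90575 × 31,816.2783 × 0.0001 = 15.608261.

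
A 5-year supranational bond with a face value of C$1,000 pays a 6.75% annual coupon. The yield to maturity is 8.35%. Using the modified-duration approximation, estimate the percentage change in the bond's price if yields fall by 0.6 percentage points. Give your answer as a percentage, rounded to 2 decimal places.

+2.43%

Periodic yield y = 0.0835. Modified duration first:
  t   CF        PV=CF/(1+0.0835)^t    t·PV
  1        67.50        62.2981        62.2981
  2        67.50        57.4971       114.9942
  3        67.50        53.0661       159.1982
  4        67.50        48.9765       195.9062
  5     1,067.50       714.8638     3,574.3190
  Σ                    936.7016     4,106.7157
P = 936.7016; D_Mac = 4.38423 yrs; D_mod = 4.38423/(1+0.0835) = 4.04636 yrs.
ΔP/P ≈ -D_mod · Δy = -4.04636 × (-0.006) = +0.024278 = +2.4278%.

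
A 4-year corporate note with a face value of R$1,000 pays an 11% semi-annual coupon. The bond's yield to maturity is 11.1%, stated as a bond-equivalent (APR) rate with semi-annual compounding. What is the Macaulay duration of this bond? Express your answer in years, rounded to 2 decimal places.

Periodic yield y = 0.0555. Discount each cash flow and weight by its period:
  t   CF        PV=CF/(1+0.0555)^t    t·PV
  1        55.00        52.1080        52.1080
  2        55.00        49.3681        98.7362
  3        55.00        46.7722       140.3167
  4        55.00        44.3129       177.2514
  5        55.00        41.9828       209.9140
  6        55.00        39.7753       238.6517
  7        55.00        37.6838       263.7868
  8     1,055.00       684.8360     5,478.6877
  Σ                    996.8390     6,659.4525
Price P = Σ PV = 996.8390.
Macaulay duration = Σ(t·PV) / P = 6,659.4525 / 996.8390 = 6.68057 half-year periods.
In years: 6.68057 / 2 = 3.34028 years.

3.34 years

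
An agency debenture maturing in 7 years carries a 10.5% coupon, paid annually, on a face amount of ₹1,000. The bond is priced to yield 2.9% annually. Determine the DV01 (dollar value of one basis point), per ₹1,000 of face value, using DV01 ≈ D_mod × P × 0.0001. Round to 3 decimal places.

₹0.805

Periodic yield y = 0.029.
  t   CF        PV=CF/(1+0.029)^t    t·PV
  1       105.00       102.0408       102.0408
  2       105.00        99.1650       198.3301
  3       105.00        96.3703       289.1109
  4       105.00        93.6543       374.6173
  5       105.00        91.0149       455.0744
  6       105.00        88.4498       530.6990
  7     1,105.00       904.5960     6,332.1719
  Σ                  1,475.2912     8,282.0444
P = 1,475.2912; D_Mac = 5.61384 yrs; D_mod = 5.45562 yrs.
DV01 ≈ 5.45562 × 1,475.2912 × 0.0001 = 0.804863.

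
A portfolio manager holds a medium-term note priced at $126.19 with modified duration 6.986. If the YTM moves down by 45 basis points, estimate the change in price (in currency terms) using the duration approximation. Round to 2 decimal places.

+$3.97

Duration approximation: ΔP/P ≈ -D_mod · Δy = -6.986 × (-0.0045) = +0.031437.
ΔP ≈ 126.19 × (+0.031437) = +3.96703503.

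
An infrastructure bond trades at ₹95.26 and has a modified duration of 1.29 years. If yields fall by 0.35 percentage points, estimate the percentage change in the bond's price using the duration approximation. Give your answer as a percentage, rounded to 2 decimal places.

Duration approximation: ΔP/P ≈ -D_mod · Δy = -1.29 × (-0.0035) = +0.004515.
As a percentage: +0.4515%.

+0.45%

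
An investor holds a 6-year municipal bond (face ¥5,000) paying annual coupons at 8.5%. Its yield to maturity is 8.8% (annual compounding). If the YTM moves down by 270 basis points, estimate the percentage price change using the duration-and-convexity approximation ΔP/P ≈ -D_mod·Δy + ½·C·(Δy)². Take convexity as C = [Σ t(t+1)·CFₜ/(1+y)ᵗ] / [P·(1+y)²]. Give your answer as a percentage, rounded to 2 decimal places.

+13.23%

With y = 0.088:
  t   CF        PV=CF/(1+0.088)^t    t·PV        t(t+1)·PV
  1       425.00       390.6250       390.6250         781.2500
  2       425.00       359.0303       718.0607       2,154.1820
  3       425.00       329.9911       989.9733       3,959.8934
  4       425.00       303.3007     1,213.2026       6,066.0131
  5       425.00       278.7690     1,393.8449       8,363.0695
  6     5,425.00     3,270.5920    19,623.5520     137,364.8641
  Σ                  4,932.3081    24,329.2586     158,689.2721
P = 4,932.3081; D_Mac = 4.93263 yrs; D_mod = 4.53367 yrs; C = 27.17938.
Duration effect: -4.53367 × (-0.027) = +0.122409
Convexity effect: 0.5 × 27.17938 × (-0.027)² = +0.0099069
ΔP/P ≈ +0.122409 + 0.0099069 = +0.132316 = +13.2316%.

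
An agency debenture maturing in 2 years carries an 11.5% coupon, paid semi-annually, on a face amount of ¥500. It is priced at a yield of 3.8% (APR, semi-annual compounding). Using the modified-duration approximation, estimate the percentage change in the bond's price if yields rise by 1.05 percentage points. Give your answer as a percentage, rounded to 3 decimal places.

-1.911%

Periodic yield y = 0.019. Modified duration first:
  t   CF        PV=CF/(1+0.019)^t    t·PV
  1        28.75        28.2139        28.2139
  2        28.75        27.6879        55.3757
  3        28.75        27.1716        81.5148
  4       528.75       490.4036     1,961.6144
  Σ                    573.4770     2,126.7189
P = 573.4770; D_Mac = 3.70846 half-year periods = 1.85423 yrs; D_mod = 1.85423/(1+0.019) = 1.81966 yrs.
ΔP/P ≈ -D_mod · Δy = -1.81966 × (+0.0105) = -0.019106 = -1.9106%.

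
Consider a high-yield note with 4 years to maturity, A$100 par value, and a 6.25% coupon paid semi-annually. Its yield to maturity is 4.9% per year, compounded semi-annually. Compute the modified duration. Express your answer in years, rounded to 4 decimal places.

Periodic yield y = 0.0245. First find Macaulay duration:
  t   CF        PV=CF/(1+0.0245)^t    t·PV
  1        3.125         3.0503         3.0503
  2        3.125         2.9773         5.9546
  3        3.125         2.9061         8.7184
  4        3.125         2.8366        11.3465
  5        3.125         2.7688        13.8440
  6        3.125         2.7026        16.2155
  7        3.125         2.6379        18.4656
  8      103.125        84.9705       679.7641
  Σ                    104.8502       757.3590
P = 104.8502; Macaulay duration = 757.3590 / 104.8502 = 7.22325 half-year periods = 3.61162 years.
Modified duration = D_Mac / (1 + y) = 3.61162 / 1.0245 = 3.52526 years.

3.5253 years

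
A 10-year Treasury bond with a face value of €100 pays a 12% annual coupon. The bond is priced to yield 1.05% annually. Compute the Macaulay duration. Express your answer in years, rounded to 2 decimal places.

7.44 years

Periodic yield y = 0.0105. Discount each cash flow and weight by its year:
  t   CF        PV=CF/(1+0.0105)^t    t·PV
  1        12.00        11.8753        11.8753
  2        12.00        11.7519        23.5038
  3        12.00        11.6298        34.8894
  4        12.00        11.5090        46.0358
  5        12.00        11.3894        56.9468
  6        12.00        11.2710        67.6261
  7        12.00        11.1539        78.0773
  8        12.00        11.0380        88.3041
  9        12.00        10.9233        98.3098
  10      112.00       100.8916     1,008.9156
  Σ                    203.4332     1,514.4842
Price P = Σ PV = 203.4332.
Macaulay duration = Σ(t·PV) / P = 1,514.4842 / 203.4332 = 7.44463 years.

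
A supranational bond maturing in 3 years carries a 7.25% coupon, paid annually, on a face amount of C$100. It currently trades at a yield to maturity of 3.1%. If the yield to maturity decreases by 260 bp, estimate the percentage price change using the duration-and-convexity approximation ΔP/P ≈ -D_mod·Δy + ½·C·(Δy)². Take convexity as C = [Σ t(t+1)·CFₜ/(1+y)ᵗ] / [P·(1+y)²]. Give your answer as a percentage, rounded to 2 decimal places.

+7.44%

With y = 0.031:
  t   CF        PV=CF/(1+0.031)^t    t·PV        t(t+1)·PV
  1         7.25         7.0320         7.0320          14.0640
  2         7.25         6.8206        13.6411          40.9234
  3       107.25        97.8636       293.5909       1,174.3635
  Σ                    111.7162       314.2640       1,229.3510
P = 111.7162; D_Mac = 2.81306 yrs; D_mod = 2.72847 yrs; C = 10.35243.
Duration effect: -2.72847 × (-0.026) = +0.070940
Convexity effect: 0.5 × 10.35243 × (-0.026)² = +0.0034991
ΔP/P ≈ +0.070940 + 0.0034991 = +0.074439 = +7.4439%.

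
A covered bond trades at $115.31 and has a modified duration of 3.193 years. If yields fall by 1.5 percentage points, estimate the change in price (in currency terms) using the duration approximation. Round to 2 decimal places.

Duration approximation: ΔP/P ≈ -D_mod · Δy = -3.193 × (-0.015) = +0.047895.
ΔP ≈ 115.31 × (+0.047895) = +5.52277245.

+$5.52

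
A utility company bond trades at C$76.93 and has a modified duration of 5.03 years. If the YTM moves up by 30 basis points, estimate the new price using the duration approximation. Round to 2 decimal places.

C$75.77

Duration approximation: ΔP/P ≈ -D_mod · Δy = -5.03 × (+0.003) = -0.015090.
New price ≈ 76.93 × (1 - 0.015090) = 75.7691263.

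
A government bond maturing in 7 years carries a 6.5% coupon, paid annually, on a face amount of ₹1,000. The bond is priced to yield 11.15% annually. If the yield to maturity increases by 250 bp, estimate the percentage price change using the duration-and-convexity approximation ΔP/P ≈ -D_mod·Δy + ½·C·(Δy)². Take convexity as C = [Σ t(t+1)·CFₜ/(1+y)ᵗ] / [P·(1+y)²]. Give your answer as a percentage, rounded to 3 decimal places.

-11.682%

With y = 0.1115:
  t   CF        PV=CF/(1+0.1115)^t    t·PV        t(t+1)·PV
  1        65.00        58.4795        58.4795         116.9591
  2        65.00        52.6132       105.2263         315.6790
  3        65.00        47.3353       142.0058         568.0234
  4        65.00        42.5868       170.3474         851.7369
  5        65.00        38.3148       191.5738       1,149.4426
  6        65.00        34.4712       206.8273       1,447.7909
  7     1,065.00       508.1399     3,556.9796      28,455.8371
  Σ                    781.9407     4,431.4398      32,905.4689
P = 781.9407; D_Mac = 5.66723 yrs; D_mod = 5.09872 yrs; C = 34.06241.
Duration effect: -5.09872 × (+0.025) = -0.127468
Convexity effect: 0.5 × 34.06241 × (0.025)² = +0.0106445
ΔP/P ≈ -0.127468 + 0.0106445 = -0.116824 = -11.6824%.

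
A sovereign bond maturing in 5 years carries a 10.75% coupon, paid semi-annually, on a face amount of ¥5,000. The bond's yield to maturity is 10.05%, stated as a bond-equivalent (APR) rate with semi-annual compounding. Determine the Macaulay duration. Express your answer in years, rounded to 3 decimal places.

Periodic yield y = 0.05025. Discount each cash flow and weight by its period:
  t   CF        PV=CF/(1+0.05025)^t    t·PV
  1       268.75       255.8915       255.8915
  2       268.75       243.6481       487.2963
  3       268.75       231.9906       695.9718
  4       268.75       220.8908       883.5634
  5       268.75       210.3222     1,051.6108
  6       268.75       200.2591     1,201.5548
  7       268.75       190.6776     1,334.7431
  8       268.75       181.5545     1,452.4358
  9       268.75       172.8679     1,555.8108
  10    5,268.75     3,226.8642    32,268.6421
  Σ                  5,134.9665    41,187.5202
Price P = Σ PV = 5,134.9665.
Macaulay duration = Σ(t·PV) / P = 41,187.5202 / 5,134.9665 = 8.02099 half-year periods.
In years: 8.02099 / 2 = 4.01050 years.

4.010 years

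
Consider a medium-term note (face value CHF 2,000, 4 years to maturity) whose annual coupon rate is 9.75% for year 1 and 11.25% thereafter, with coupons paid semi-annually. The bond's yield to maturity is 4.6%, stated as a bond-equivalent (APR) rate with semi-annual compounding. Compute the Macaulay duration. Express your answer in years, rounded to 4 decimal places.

3.4380 years

Periodic yield y = 0.023. Discount each cash flow and weight by its period:
  t   CF        PV=CF/(1+0.023)^t    t·PV
  1        97.50        95.3079        95.3079
  2        97.50        93.1651       186.3302
  3       112.50       105.0813       315.2440
  4       112.50       102.7188       410.8752
  5       112.50       100.4094       502.0470
  6       112.50        98.1519       588.9114
  7       112.50        95.9452       671.6161
  8     2,112.50     1,761.1309    14,089.0476
  Σ                  2,451.9106    16,859.3795
Price P = Σ PV = 2,451.9106.
Macaulay duration = Σ(t·PV) / P = 16,859.3795 / 2,451.9106 = 6.87602 half-year periods.
In years: 6.87602 / 2 = 3.43801 years.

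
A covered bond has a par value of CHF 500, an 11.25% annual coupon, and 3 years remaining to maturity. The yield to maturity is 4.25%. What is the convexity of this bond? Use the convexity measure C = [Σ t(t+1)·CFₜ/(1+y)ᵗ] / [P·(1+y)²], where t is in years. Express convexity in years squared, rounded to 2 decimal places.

9.73

With y = 0.0425:
  t   CF        PV=CF/(1+0.0425)^t    t·PV        t(t+1)·PV
  1        56.25        53.9568        53.9568         107.9137
  2        56.25        51.7572       103.5143         310.5429
  3       556.25       490.9552     1,472.8655       5,891.4620
  Σ                    596.6692     1,630.3366       6,309.9186
P = 596.6692.
Convexity = Σ t(t+1)·PV / [P·(1+y)²] = 6,309.9186 / (596.6692 × 1.086806) = 9.73056.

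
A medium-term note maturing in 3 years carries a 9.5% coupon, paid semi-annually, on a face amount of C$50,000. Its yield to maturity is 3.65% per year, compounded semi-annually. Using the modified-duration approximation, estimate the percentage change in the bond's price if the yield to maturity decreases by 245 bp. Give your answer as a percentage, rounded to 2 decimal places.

Periodic yield y = 0.01825. Modified duration first:
  t   CF        PV=CF/(1+0.01825)^t    t·PV
  1     2,375.00     2,332.4331     2,332.4331
  2     2,375.00     2,290.6291     4,581.2582
  3     2,375.00     2,249.5744     6,748.7231
  4     2,375.00     2,209.2555     8,837.0219
  5     2,375.00     2,169.6592    10,848.2959
  6    52,375.00    46,989.1429   281,934.8574
  Σ                 58,240.6942   315,282.5897
P = 58,240.6942; D_Mac = 5.41344 half-year periods = 2.70672 yrs; D_mod = 2.70672/(1+0.01825) = 2.65821 yrs.
ΔP/P ≈ -D_mod · Δy = -2.65821 × (-0.0245) = +0.065126 = +6.5126%.

+6.51%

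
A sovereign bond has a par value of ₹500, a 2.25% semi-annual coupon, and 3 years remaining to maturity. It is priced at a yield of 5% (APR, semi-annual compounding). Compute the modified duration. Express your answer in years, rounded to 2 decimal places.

Periodic yield y = 0.025. First find Macaulay duration:
  t   CF        PV=CF/(1+0.025)^t    t·PV
  1        5.625         5.4878         5.4878
  2        5.625         5.3540        10.7079
  3        5.625         5.2234        15.6701
  4        5.625         5.0960        20.3839
  5        5.625         4.9717        24.8584
  6      505.625       435.9989     2,615.9931
  Σ                    462.1316     2,693.1012
P = 462.1316; Macaulay duration = 2,693.1012 / 462.1316 = 5.82756 half-year periods = 2.91378 years.
Modified duration = D_Mac / (1 + y) = 2.91378 / 1.025 = 2.84271 years.

2.84 years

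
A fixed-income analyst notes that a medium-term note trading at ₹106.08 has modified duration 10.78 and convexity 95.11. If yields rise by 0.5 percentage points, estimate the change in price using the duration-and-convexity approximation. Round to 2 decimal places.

Duration effect: -D_mod·Δy = -10.78 × (+0.005) = -0.053900
Convexity effect: ½·C·(Δy)² = 0.5 × 95.11 × (0.005)² = +0.001188875
ΔP/P ≈ -0.053900 + 0.001188875 = -0.052711125
ΔP ≈ 106.08 × (-0.052711125) = -5.59159614.

-₹5.59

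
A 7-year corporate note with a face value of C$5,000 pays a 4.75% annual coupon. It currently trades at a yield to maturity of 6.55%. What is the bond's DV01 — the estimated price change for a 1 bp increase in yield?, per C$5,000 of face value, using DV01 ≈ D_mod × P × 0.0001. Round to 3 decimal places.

Periodic yield y = 0.0655.
  t   CF        PV=CF/(1+0.0655)^t    t·PV
  1       237.50       222.9000       222.9000
  2       237.50       209.1976       418.3952
  3       237.50       196.3375       589.0125
  4       237.50       184.2679       737.0718
  5       237.50       172.9404       864.7018
  6       237.50       162.3091       973.8546
  7     5,237.50     3,359.3083    23,515.1578
  Σ                  4,507.2608    27,321.0938
P = 4,507.2608; D_Mac = 6.06157 yrs; D_mod = 5.68895 yrs.
DV01 ≈ 5.68895 × 4,507.2608 × 0.0001 = 2.564157.

C$2.564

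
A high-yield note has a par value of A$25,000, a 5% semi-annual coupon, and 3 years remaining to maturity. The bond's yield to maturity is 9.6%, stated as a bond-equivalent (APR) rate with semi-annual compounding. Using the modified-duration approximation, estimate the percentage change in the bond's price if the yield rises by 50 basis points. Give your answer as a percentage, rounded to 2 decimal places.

Periodic yield y = 0.048. Modified duration first:
  t   CF        PV=CF/(1+0.048)^t    t·PV
  1       625.00       596.3740       596.3740
  2       625.00       569.0592     1,138.1184
  3       625.00       542.9954     1,628.9863
  4       625.00       518.1254     2,072.5016
  5       625.00       494.3945     2,471.9723
  6    25,625.00    19,341.7684   116,050.6103
  Σ                 22,062.7169   123,958.5629
P = 22,062.7169; D_Mac = 5.61846 half-year periods = 2.80923 yrs; D_mod = 2.80923/(1+0.048) = 2.68056 yrs.
ΔP/P ≈ -D_mod · Δy = -2.68056 × (+0.005) = -0.013403 = -1.3403%.

-1.34%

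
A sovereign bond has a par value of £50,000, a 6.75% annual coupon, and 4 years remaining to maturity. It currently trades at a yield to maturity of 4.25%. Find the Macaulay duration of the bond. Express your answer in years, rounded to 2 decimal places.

3.65 years

Periodic yield y = 0.0425. Discount each cash flow and weight by its year:
  t   CF        PV=CF/(1+0.0425)^t    t·PV
  1     3,375.00     3,237.4101     3,237.4101
  2     3,375.00     3,105.4293     6,210.8587
  3     3,375.00     2,978.8291     8,936.4873
  4    53,375.00    45,189.0939   180,756.3757
  Σ                 54,510.7624   199,141.1317
Price P = Σ PV = 54,510.7624.
Macaulay duration = Σ(t·PV) / P = 199,141.1317 / 54,510.7624 = 3.65324 years.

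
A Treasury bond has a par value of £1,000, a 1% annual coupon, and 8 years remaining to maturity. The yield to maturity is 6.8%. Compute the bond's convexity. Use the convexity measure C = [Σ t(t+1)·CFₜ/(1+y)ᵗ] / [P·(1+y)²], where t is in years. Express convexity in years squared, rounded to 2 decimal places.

59.44

With y = 0.068:
  t   CF        PV=CF/(1+0.068)^t    t·PV        t(t+1)·PV
  1        10.00         9.3633         9.3633          18.7266
  2        10.00         8.7671        17.5343          52.6028
  3        10.00         8.2089        24.6268          98.5071
  4        10.00         7.6863        30.7450         153.7252
  5        10.00         7.1969        35.9844         215.9061
  6        10.00         6.7386        40.4319         283.0230
  7        10.00         6.3096        44.1671         353.3371
  8     1,010.00       596.6936     4,773.5485      42,961.9365
  Σ                    650.9643     4,976.4012      44,137.7644
P = 650.9643.
Convexity = Σ t(t+1)·PV / [P·(1+y)²] = 44,137.7644 / (650.9643 × 1.140624) = 59.44436.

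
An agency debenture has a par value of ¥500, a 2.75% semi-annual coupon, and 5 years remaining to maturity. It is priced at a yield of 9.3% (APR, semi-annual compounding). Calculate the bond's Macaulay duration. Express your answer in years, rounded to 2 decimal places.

Periodic yield y = 0.0465. Discount each cash flow and weight by its period:
  t   CF        PV=CF/(1+0.0465)^t    t·PV
  1        6.875         6.5695         6.5695
  2        6.875         6.2776        12.5552
  3        6.875         5.9987        17.9960
  4        6.875         5.7321        22.9285
  5        6.875         5.4774        27.3871
  6        6.875         5.2340        31.4043
  7        6.875         5.0015        35.0103
  8        6.875         4.7792        38.2339
  9        6.875         4.5669        41.1019
  10     506.875       321.7426     3,217.4258
  Σ                    371.3796     3,450.6126
Price P = Σ PV = 371.3796.
Macaulay duration = Σ(t·PV) / P = 3,450.6126 / 371.3796 = 9.29134 half-year periods.
In years: 9.29134 / 2 = 4.64567 years.

4.65 years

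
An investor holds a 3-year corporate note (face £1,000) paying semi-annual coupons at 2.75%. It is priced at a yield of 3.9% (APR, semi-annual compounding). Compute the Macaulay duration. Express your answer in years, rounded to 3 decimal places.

2.898 years

Periodic yield y = 0.0195. Discount each cash flow and weight by its period:
  t   CF        PV=CF/(1+0.0195)^t    t·PV
  1        13.75        13.4870        13.4870
  2        13.75        13.2290        26.4581
  3        13.75        12.9760        38.9280
  4        13.75        12.7278        50.9113
  5        13.75        12.4844        62.4218
  6     1,013.75       902.8331     5,416.9988
  Σ                    967.7374     5,609.2050
Price P = Σ PV = 967.7374.
Macaulay duration = Σ(t·PV) / P = 5,609.2050 / 967.7374 = 5.79621 half-year periods.
In years: 5.79621 / 2 = 2.89810 years.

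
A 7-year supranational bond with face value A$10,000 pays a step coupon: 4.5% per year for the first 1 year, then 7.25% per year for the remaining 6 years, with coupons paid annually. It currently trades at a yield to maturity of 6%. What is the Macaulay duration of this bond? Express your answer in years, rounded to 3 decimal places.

5.896 years

Periodic yield y = 0.06. Discount each cash flow and weight by its year:
  t   CF        PV=CF/(1+0.06)^t    t·PV
  1       450.00       424.5283       424.5283
  2       725.00       645.2474     1,290.4948
  3       725.00       608.7240     1,826.1719
  4       725.00       574.2679     2,297.0716
  5       725.00       541.7622     2,708.8109
  6       725.00       511.0964     3,066.5784
  7    10,725.00     7,132.7375    49,929.1628
  Σ                 10,438.3637    61,542.8187
Price P = Σ PV = 10,438.3637.
Macaulay duration = Σ(t·PV) / P = 61,542.8187 / 10,438.3637 = 5.89583 years.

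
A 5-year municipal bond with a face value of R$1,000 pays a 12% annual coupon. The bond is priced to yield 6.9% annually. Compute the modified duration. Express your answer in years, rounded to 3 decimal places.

Periodic yield y = 0.069. First find Macaulay duration:
  t   CF        PV=CF/(1+0.069)^t    t·PV
  1       120.00       112.2544       112.2544
  2       120.00       105.0088       210.0177
  3       120.00        98.2309       294.6927
  4       120.00        91.8905       367.5618
  5     1,120.00       802.2865     4,011.4326
  Σ                  1,209.6712     4,995.9593
P = 1,209.6712; Macaulay duration = 4,995.9593 / 1,209.6712 = 4.13001 years.
Modified duration = D_Mac / (1 + y) = 4.13001 / 1.069 = 3.86344 years.

3.863 years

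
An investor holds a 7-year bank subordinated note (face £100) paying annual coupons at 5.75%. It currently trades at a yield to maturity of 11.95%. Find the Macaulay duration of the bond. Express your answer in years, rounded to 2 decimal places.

5.74 years

Periodic yield y = 0.1195. Discount each cash flow and weight by its year:
  t   CF        PV=CF/(1+0.1195)^t    t·PV
  1         5.75         5.1362         5.1362
  2         5.75         4.5880         9.1759
  3         5.75         4.0982        12.2947
  4         5.75         3.6608        14.6430
  5         5.75         3.2700        16.3500
  6         5.75         2.9209        17.5257
  7       105.75        47.9857       335.8998
  Σ                     71.6598       411.0253
Price P = Σ PV = 71.6598.
Macaulay duration = Σ(t·PV) / P = 411.0253 / 71.6598 = 5.73579 years.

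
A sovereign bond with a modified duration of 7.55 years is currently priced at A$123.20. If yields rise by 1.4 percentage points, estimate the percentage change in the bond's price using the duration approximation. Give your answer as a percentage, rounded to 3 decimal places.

-10.570%

Duration approximation: ΔP/P ≈ -D_mod · Δy = -7.55 × (+0.014) = -0.105700.
As a percentage: -10.5700%.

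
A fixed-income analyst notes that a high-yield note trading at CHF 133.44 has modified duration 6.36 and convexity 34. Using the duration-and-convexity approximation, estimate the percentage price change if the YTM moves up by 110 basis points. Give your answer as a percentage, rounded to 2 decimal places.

Duration effect: -D_mod·Δy = -6.36 × (+0.011) = -0.069960
Convexity effect: ½·C·(Δy)² = 0.5 × 34 × (0.011)² = +0.0020570
ΔP/P ≈ -0.069960 + 0.0020570 = -0.067903
= -6.7903%.

-6.79%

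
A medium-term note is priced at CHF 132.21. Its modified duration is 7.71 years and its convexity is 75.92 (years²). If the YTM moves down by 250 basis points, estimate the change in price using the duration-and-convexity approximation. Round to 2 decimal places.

Duration effect: -D_mod·Δy = -7.71 × (-0.025) = +0.192750
Convexity effect: ½·C·(Δy)² = 0.5 × 75.92 × (-0.025)² = +0.0237250
ΔP/P ≈ +0.192750 + 0.0237250 = +0.216475
ΔP ≈ 132.21 × (+0.216475) = +28.62015975.

+CHF 28.62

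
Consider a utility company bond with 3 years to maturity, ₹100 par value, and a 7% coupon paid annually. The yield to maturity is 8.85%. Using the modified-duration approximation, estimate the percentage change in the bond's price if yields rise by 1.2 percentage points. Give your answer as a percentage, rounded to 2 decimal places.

-3.09%

Periodic yield y = 0.0885. Modified duration first:
  t   CF        PV=CF/(1+0.0885)^t    t·PV
  1         7.00         6.4309         6.4309
  2         7.00         5.9080        11.8160
  3       107.00        82.9657       248.8970
  Σ                     95.3046       267.1439
P = 95.3046; D_Mac = 2.80306 yrs; D_mod = 2.80306/(1+0.0885) = 2.57515 yrs.
ΔP/P ≈ -D_mod · Δy = -2.57515 × (+0.012) = -0.030902 = -3.0902%.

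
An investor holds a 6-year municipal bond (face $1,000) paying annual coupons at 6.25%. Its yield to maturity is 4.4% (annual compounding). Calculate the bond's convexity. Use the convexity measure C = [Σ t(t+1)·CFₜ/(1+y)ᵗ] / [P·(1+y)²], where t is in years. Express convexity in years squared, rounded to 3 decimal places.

31.945

With y = 0.044:
  t   CF        PV=CF/(1+0.044)^t    t·PV        t(t+1)·PV
  1        62.50        59.8659        59.8659         119.7318
  2        62.50        57.3428       114.6856         344.0569
  3        62.50        54.9261       164.7782         659.1128
  4        62.50        52.6112       210.4447       1,052.2236
  5        62.50        50.3938       251.9692       1,511.8154
  6     1,062.50       820.5895     4,923.5369      34,464.7583
  Σ                  1,095.7293     5,725.2806      38,151.6988
P = 1,095.7293.
Convexity = Σ t(t+1)·PV / [P·(1+y)²] = 38,151.6988 / (1,095.7293 × 1.089936) = 31.94549.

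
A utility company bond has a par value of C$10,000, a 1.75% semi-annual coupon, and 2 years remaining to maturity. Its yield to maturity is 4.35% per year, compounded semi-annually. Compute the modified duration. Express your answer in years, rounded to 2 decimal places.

Periodic yield y = 0.02175. First find Macaulay duration:
  t   CF        PV=CF/(1+0.02175)^t    t·PV
  1        87.50        85.6374        85.6374
  2        87.50        83.8144       167.6288
  3        87.50        82.0303       246.0908
  4    10,087.50     9,255.6082    37,022.4328
  Σ                  9,507.0903    37,521.7898
P = 9,507.0903; Macaulay duration = 37,521.7898 / 9,507.0903 = 3.94672 half-year periods = 1.97336 years.
Modified duration = D_Mac / (1 + y) = 1.97336 / 1.02175 = 1.93135 years.

1.93 years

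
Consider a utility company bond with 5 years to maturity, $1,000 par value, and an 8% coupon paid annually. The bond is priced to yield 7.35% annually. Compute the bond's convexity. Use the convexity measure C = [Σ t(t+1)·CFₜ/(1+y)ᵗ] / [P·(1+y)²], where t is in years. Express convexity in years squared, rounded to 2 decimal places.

21.37

With y = 0.0735:
  t   CF        PV=CF/(1+0.0735)^t    t·PV        t(t+1)·PV
  1        80.00        74.5226        74.5226         149.0452
  2        80.00        69.4202       138.8404         416.5212
  3        80.00        64.6672       194.0015         776.0060
  4        80.00        60.2396       240.9582       1,204.7912
  5     1,080.00       757.5539     3,787.7693      22,726.6156
  Σ                  1,026.4034     4,436.0920      25,272.9792
P = 1,026.4034.
Convexity = Σ t(t+1)·PV / [P·(1+y)²] = 25,272.9792 / (1,026.4034 × 1.152402) = 21.36654.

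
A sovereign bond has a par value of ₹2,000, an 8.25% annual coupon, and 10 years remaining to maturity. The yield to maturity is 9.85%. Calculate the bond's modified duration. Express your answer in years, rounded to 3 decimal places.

Periodic yield y = 0.0985. First find Macaulay duration:
  t   CF        PV=CF/(1+0.0985)^t    t·PV
  1       165.00       150.2048       150.2048
  2       165.00       136.7363       273.4726
  3       165.00       124.4755       373.4264
  4       165.00       113.3140       453.2561
  5       165.00       103.1534       515.7671
  6       165.00        93.9039       563.4233
  7       165.00        85.4837       598.3862
  8       165.00        77.8186       622.5489
  9       165.00        70.8408       637.5671
  10    2,165.00       846.1693     8,461.6935
  Σ                  1,802.1004    12,649.7460
P = 1,802.1004; Macaulay duration = 12,649.7460 / 1,802.1004 = 7.01945 years.
Modified duration = D_Mac / (1 + y) = 7.01945 / 1.0985 = 6.39003 years.

6.390 years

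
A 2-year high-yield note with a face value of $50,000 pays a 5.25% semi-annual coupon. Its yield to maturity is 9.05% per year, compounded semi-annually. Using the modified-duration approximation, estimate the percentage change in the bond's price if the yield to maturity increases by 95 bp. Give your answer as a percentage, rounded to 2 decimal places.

Periodic yield y = 0.04525. Modified duration first:
  t   CF        PV=CF/(1+0.04525)^t    t·PV
  1     1,312.50     1,255.6805     1,255.6805
  2     1,312.50     1,201.3207     2,402.6414
  3     1,312.50     1,149.3142     3,447.9427
  4    51,312.50    42,987.5278   171,950.1112
  Σ                 46,593.8432   179,056.3757
P = 46,593.8432; D_Mac = 3.84292 half-year periods = 1.92146 yrs; D_mod = 1.92146/(1+0.04525) = 1.83828 yrs.
ΔP/P ≈ -D_mod · Δy = -1.83828 × (+0.0095) = -0.017464 = -1.7464%.

-1.75%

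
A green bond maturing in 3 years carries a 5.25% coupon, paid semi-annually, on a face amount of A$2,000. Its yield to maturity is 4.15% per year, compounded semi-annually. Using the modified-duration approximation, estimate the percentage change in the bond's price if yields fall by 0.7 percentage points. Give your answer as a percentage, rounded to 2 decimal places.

Periodic yield y = 0.02075. Modified duration first:
  t   CF        PV=CF/(1+0.02075)^t    t·PV
  1        52.50        51.4328        51.4328
  2        52.50        50.3872       100.7745
  3        52.50        49.3630       148.0889
  4        52.50        48.3595       193.4380
  5        52.50        47.3764       236.8822
  6     2,052.50     1,814.5412    10,887.2472
  Σ                  2,061.4601    11,617.8635
P = 2,061.4601; D_Mac = 5.63575 half-year periods = 2.81787 yrs; D_mod = 2.81787/(1+0.02075) = 2.76059 yrs.
ΔP/P ≈ -D_mod · Δy = -2.76059 × (-0.007) = +0.019324 = +1.9324%.

+1.93%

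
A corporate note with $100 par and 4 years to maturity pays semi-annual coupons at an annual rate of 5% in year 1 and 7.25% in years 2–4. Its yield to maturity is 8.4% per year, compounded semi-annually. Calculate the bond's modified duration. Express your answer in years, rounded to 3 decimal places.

Periodic yield y = 0.042. First find Macaulay duration:
  t   CF        PV=CF/(1+0.042)^t    t·PV
  1        2.500         2.3992         2.3992
  2        2.500         2.3025         4.6051
  3        3.625         3.2041         9.6123
  4        3.625         3.0749        12.2998
  5        3.625         2.9510        14.7550
  6        3.625         2.8321        16.9923
  7        3.625         2.7179        19.0253
  8      103.625        74.5629       596.5032
  Σ                     94.0447       676.1922
P = 94.0447; Macaulay duration = 676.1922 / 94.0447 = 7.19012 half-year periods = 3.59506 years.
Modified duration = D_Mac / (1 + y) = 3.59506 / 1.042 = 3.45015 years.

3.450 years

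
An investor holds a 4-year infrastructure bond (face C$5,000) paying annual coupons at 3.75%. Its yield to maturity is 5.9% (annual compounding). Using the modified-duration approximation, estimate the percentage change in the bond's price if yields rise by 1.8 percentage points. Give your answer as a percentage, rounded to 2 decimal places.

Periodic yield y = 0.059. Modified duration first:
  t   CF        PV=CF/(1+0.059)^t    t·PV
  1       187.50       177.0538       177.0538
  2       187.50       167.1896       334.3793
  3       187.50       157.8750       473.6250
  4     5,187.50     4,124.5281    16,498.1125
  Σ                  4,626.6466    17,483.1706
P = 4,626.6466; D_Mac = 3.77880 yrs; D_mod = 3.77880/(1+0.059) = 3.56827 yrs.
ΔP/P ≈ -D_mod · Δy = -3.56827 × (+0.018) = -0.064229 = -6.4229%.

-6.42%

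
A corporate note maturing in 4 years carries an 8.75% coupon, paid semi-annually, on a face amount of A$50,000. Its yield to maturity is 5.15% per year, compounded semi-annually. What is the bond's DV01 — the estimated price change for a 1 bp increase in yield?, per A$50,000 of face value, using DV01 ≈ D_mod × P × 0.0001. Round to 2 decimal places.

A$19.24

Periodic yield y = 0.02575.
  t   CF        PV=CF/(1+0.02575)^t    t·PV
  1     2,187.50     2,132.5859     2,132.5859
  2     2,187.50     2,079.0504     4,158.1007
  3     2,187.50     2,026.8588     6,080.5763
  4     2,187.50     1,975.9773     7,903.9093
  5     2,187.50     1,926.3732     9,631.8661
  6     2,187.50     1,878.0144    11,268.0861
  7     2,187.50     1,830.8695    12,816.0863
  8    52,187.50    42,582.8072   340,662.4572
  Σ                 56,432.5366   394,653.6680
P = 56,432.5366; D_Mac = 6.99337 half-year periods = 3.49669 yrs; D_mod = 3.40891 yrs.
DV01 ≈ 3.40891 × 56,432.5366 × 0.0001 = 19.237322.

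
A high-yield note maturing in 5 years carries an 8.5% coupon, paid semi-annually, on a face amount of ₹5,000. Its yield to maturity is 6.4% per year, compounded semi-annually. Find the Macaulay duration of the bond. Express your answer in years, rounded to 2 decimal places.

4.22 years

Periodic yield y = 0.032. Discount each cash flow and weight by its period:
  t   CF        PV=CF/(1+0.032)^t    t·PV
  1       212.50       205.9109       205.9109
  2       212.50       199.5260       399.0520
  3       212.50       193.3392       580.0175
  4       212.50       187.3442       749.3766
  5       212.50       181.5350       907.6752
  6       212.50       175.9060     1,055.4362
  7       212.50       170.4516     1,193.1611
  8       212.50       165.1663     1,321.3301
  9       212.50       160.0448     1,440.4035
  10    5,212.50     3,804.0752    38,040.7521
  Σ                  5,443.2992    45,893.1153
Price P = Σ PV = 5,443.2992.
Macaulay duration = Σ(t·PV) / P = 45,893.1153 / 5,443.2992 = 8.43112 half-year periods.
In years: 8.43112 / 2 = 4.21556 years.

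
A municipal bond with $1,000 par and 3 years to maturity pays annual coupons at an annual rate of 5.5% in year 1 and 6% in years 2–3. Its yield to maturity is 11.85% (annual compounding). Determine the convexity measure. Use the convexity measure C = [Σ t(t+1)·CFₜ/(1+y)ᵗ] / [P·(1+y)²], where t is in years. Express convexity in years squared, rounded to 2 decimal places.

With y = 0.1185:
  t   CF        PV=CF/(1+0.1185)^t    t·PV        t(t+1)·PV
  1        55.00        49.1730        49.1730          98.3460
  2        60.00        47.9600        95.9200         287.7601
  3     1,060.00       757.5266     2,272.5799       9,090.3195
  Σ                    854.6596     2,417.6729       9,476.4255
P = 854.6596.
Convexity = Σ t(t+1)·PV / [P·(1+y)²] = 9,476.4255 / (854.6596 × 1.251042) = 8.86297.

8.86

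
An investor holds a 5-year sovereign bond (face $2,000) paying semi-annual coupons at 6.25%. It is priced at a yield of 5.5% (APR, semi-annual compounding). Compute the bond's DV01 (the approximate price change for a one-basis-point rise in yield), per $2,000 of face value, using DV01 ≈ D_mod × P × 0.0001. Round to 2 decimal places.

$0.88

Periodic yield y = 0.0275.
  t   CF        PV=CF/(1+0.0275)^t    t·PV
  1        62.50        60.8273        60.8273
  2        62.50        59.1993       118.3985
  3        62.50        57.6149       172.8446
  4        62.50        56.0729       224.2914
  5        62.50        54.5721       272.8606
  6        62.50        53.1116       318.6693
  7        62.50        51.6901       361.8306
  8        62.50        50.3066       402.4532
  9        62.50        48.9602       440.6422
  10    2,062.50     1,572.4457    15,724.4568
  Σ                  2,064.8006    18,097.2745
P = 2,064.8006; D_Mac = 8.76466 half-year periods = 4.38233 yrs; D_mod = 4.26504 yrs.
DV01 ≈ 4.26504 × 2,064.8006 × 0.0001 = 0.880646.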